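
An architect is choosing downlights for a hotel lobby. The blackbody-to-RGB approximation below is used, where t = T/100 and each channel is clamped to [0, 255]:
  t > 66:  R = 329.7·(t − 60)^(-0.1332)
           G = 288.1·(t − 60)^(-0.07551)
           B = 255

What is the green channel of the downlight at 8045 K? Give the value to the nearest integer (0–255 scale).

t = 8045/100 = 80.45; the t > 66 branch applies.
G = 288.1·(80.45 − 60)^(-0.07551) = 288.1·20.45^(-0.07551) = 288.1·0.79621 = 229.389.
Rounded: 229.

229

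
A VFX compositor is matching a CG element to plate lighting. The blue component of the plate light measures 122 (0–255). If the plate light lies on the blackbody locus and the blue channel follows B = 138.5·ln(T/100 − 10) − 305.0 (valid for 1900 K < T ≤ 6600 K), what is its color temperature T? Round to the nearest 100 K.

3200 K

ln(t − 10) = (122 + 305.0) / 138.5 = 3.0830.
t − 10 = e^3.0830 = 21.824, so t = 31.824.
T = 100·t = 3182 K → 3200 K to the nearest 100 K.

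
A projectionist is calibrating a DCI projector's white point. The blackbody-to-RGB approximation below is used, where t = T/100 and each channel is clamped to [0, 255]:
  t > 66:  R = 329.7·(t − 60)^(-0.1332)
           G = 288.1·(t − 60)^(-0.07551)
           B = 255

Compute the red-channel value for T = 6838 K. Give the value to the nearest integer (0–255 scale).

t = 6838/100 = 68.38; the t > 66 branch applies.
R = 329.7·(68.38 − 60)^(-0.1332) = 329.7·8.38^(-0.1332) = 329.7·0.75340 = 248.395.
Rounded: 248.

248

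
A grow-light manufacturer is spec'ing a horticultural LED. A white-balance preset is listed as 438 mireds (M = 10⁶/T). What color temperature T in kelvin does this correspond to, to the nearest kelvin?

2283 K

T = 10⁶ / 438 = 2283.11 K → 2283 K.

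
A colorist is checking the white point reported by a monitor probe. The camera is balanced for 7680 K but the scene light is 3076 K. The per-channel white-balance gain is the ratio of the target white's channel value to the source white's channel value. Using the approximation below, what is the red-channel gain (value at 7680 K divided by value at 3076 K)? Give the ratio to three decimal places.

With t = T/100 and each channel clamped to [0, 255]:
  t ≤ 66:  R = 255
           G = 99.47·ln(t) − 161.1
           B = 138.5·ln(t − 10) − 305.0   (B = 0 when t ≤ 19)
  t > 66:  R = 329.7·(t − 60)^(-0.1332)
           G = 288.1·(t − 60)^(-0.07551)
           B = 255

At 3076 K (t = 30.76):
  R = 255 by definition for t ≤ 66.
At 7680 K (t = 76.8):
  R = 329.7·(76.8 − 60)^(-0.1332) = 329.7·16.8^(-0.1332) = 329.7·0.68673 = 226.416.
Gain = 226.416 / 255.000 = 0.8879 → 0.888.

0.888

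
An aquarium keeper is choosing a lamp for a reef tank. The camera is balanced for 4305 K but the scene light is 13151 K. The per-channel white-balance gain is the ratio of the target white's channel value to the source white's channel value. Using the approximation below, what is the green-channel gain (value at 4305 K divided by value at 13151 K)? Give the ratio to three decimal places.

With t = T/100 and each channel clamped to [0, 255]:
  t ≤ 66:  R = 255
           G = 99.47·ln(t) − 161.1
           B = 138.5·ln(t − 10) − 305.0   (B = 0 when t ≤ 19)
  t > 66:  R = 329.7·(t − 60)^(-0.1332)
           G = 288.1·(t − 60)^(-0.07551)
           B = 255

1.021

At 13151 K (t = 131.51):
  G = 288.1·(131.51 − 60)^(-0.07551) = 288.1·71.51^(-0.07551) = 288.1·0.72440 = 208.699.
At 4305 K (t = 43.05):
  G = 99.47·ln 43.05 − 161.1 = 99.47·3.7624 − 161.1 = 213.142.
Gain = 213.142 / 208.699 = 1.0213 → 1.021.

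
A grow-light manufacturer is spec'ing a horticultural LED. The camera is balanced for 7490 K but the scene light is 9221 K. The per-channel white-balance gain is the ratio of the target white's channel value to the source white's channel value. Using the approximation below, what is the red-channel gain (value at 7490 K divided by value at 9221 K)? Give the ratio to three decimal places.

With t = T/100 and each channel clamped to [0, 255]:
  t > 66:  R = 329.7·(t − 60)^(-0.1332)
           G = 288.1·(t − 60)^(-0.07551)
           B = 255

1.108

At 9221 K (t = 92.21):
  R = 329.7·(92.21 − 60)^(-0.1332) = 329.7·32.21^(-0.1332) = 329.7·0.62970 = 207.613.
At 7490 K (t = 74.9):
  R = 329.7·(74.9 − 60)^(-0.1332) = 329.7·14.9^(-0.1332) = 329.7·0.69780 = 230.065.
Gain = 230.065 / 207.613 = 1.1081 → 1.108.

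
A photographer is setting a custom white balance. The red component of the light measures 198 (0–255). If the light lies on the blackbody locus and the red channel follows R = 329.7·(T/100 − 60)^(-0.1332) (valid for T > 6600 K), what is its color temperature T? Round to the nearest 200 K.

10600 K

(t − 60)^(-0.1332) = 198/329.7 = 0.60055.
t − 60 = 0.60055^(1/-0.1332) = 0.60055^(-7.508) = 45.980, so t = 105.980.
T = 100·t = 10598 K → 10600 K to the nearest 200 K.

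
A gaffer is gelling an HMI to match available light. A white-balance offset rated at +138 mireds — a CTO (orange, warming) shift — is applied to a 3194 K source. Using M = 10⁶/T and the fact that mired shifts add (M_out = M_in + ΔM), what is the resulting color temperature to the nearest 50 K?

2200 K

M_in = 10⁶/3194 = 313.09 mireds.
M_out = 313.09 + (+138) = 451.09 mireds.
T_out = 10⁶/451.09 = 2216.9 K → 2200 K.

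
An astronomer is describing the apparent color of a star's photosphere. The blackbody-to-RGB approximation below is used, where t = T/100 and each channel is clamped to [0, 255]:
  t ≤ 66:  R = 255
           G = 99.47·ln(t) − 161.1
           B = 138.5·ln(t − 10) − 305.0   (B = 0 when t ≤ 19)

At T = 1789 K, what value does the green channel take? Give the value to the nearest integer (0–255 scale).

t = 1789/100 = 17.89; the t ≤ 66 branch applies.
G = 99.47·ln 17.89 − 161.1 = 99.47·2.8842 − 161.1 = 125.796.
Rounded: 126.

126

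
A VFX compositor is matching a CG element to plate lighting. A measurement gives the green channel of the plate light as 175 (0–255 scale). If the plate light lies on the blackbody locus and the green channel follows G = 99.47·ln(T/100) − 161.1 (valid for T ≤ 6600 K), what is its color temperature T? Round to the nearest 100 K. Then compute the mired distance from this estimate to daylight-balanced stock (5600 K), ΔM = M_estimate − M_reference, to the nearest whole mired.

ln t = (175 + 161.1) / 99.47 = 3.3789.
t = e^3.3789 = 29.339.
T = 100·t = 2934 K → 2900 K to the nearest 100 K.
M_estimate = 10⁶/2900 = 344.83; M_reference = 10⁶/5600 = 178.57.
ΔM = 344.83 − 178.57 = 166.26 → +166 mireds.

+166 mireds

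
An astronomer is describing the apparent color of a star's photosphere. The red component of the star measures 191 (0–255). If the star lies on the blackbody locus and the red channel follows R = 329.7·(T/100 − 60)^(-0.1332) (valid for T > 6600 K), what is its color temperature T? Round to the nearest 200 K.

12000 K

(t − 60)^(-0.1332) = 191/329.7 = 0.57931.
t − 60 = 0.57931^(1/-0.1332) = 0.57931^(-7.508) = 60.245, so t = 120.245.
T = 100·t = 12025 K → 12000 K to the nearest 200 K.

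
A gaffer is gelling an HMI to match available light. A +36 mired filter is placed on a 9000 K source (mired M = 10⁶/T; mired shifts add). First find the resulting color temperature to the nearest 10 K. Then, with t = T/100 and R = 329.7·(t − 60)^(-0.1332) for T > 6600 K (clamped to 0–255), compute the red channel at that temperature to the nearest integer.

M_in = 10⁶/9000 = 111.11; M_out = 111.11 + (+36) = 147.11.
T_out = 10⁶/147.11 = 6797.6 K → 6800 K; t = 68.
R = 329.7·(68 − 60)^(-0.1332) = 329.7·8^(-0.1332) = 329.7·0.75807 = 249.935.
Rounded: 250.

250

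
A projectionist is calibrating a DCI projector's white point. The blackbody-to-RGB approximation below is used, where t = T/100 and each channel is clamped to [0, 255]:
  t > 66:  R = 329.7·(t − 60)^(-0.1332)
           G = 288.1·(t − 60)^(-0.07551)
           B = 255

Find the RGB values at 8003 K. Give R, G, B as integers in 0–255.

R=221, G=230, B=255

t = 8003/100 = 80.03; the t > 66 branch applies.
R = 329.7·(80.03 − 60)^(-0.1332) = 329.7·20.03^(-0.1332) = 329.7·0.67084 = 221.174.
G = 288.1·(80.03 − 60)^(-0.07551) = 288.1·20.03^(-0.07551) = 288.1·0.79746 = 229.749.
B = 255 by definition for t > 66.
Rounded: (221, 230, 255).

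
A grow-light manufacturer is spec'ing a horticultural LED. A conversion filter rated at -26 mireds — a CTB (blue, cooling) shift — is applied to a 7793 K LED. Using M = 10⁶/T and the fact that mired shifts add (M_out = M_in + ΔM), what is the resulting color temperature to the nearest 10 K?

9770 K

M_in = 10⁶/7793 = 128.32 mireds.
M_out = 128.32 + (-26) = 102.32 mireds.
T_out = 10⁶/102.32 = 9773.2 K → 9770 K.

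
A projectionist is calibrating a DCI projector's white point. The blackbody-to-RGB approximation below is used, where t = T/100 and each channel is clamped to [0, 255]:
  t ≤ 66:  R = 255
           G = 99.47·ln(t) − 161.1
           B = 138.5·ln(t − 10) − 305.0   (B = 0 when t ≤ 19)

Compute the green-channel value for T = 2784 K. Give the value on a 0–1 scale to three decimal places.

t = 2784/100 = 27.84; the t ≤ 66 branch applies.
G = 99.47·ln 27.84 − 161.1 = 99.47·3.3265 − 161.1 = 169.784.
On a 0–1 scale: 169.784/255 = 0.6658 → 0.666.

0.666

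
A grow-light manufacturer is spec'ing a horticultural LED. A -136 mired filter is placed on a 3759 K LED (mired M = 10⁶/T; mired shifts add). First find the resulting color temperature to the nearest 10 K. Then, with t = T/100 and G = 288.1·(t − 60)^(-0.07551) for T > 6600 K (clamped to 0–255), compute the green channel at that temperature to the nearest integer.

M_in = 10⁶/3759 = 266.03; M_out = 266.03 + (-136) = 130.03.
T_out = 10⁶/130.03 = 7690.6 K → 7690 K; t = 76.9.
G = 288.1·(76.9 − 60)^(-0.07551) = 288.1·16.9^(-0.07551) = 288.1·0.80776 = 232.716.
Rounded: 233.

233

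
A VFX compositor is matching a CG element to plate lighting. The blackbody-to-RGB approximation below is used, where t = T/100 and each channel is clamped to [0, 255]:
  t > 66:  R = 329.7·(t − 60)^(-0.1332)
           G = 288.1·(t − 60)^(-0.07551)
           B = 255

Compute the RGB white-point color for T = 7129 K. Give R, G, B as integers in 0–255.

R=239, G=240, B=255

t = 7129/100 = 71.29; the t > 66 branch applies.
R = 329.7·(71.29 − 60)^(-0.1332) = 329.7·11.29^(-0.1332) = 329.7·0.72407 = 238.726.
G = 288.1·(71.29 − 60)^(-0.07551) = 288.1·11.29^(-0.07551) = 288.1·0.83274 = 239.913.
B = 255 by definition for t > 66.
Rounded: (239, 240, 255).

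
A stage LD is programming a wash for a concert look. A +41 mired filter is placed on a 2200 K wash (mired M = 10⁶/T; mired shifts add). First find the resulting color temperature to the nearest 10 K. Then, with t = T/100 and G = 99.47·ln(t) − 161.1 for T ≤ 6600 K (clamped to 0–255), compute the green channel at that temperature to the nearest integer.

M_in = 10⁶/2200 = 454.55; M_out = 454.55 + (+41) = 495.55.
T_out = 10⁶/495.55 = 2018.0 K → 2020 K; t = 20.2.
G = 99.47·ln 20.2 − 161.1 = 99.47·3.0057 − 161.1 = 137.875.
Rounded: 138.

138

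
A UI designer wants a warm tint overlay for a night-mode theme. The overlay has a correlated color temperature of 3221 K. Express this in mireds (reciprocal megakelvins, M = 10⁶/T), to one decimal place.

310.5 mireds

M = 10⁶ / 3221 = 310.463 → 310.5 mireds.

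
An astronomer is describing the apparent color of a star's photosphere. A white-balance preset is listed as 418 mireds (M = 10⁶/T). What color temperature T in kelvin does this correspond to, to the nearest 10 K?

2390 K

T = 10⁶ / 418 = 2392.34 K → 2390 K.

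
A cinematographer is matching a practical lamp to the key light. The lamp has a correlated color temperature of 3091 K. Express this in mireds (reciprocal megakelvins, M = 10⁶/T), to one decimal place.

M = 10⁶ / 3091 = 323.520 → 323.5 mireds.

323.5 mireds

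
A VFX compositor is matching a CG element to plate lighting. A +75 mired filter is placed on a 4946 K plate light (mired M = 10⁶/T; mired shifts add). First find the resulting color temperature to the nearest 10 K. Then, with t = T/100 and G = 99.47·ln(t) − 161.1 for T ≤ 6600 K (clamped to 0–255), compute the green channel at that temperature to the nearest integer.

M_in = 10⁶/4946 = 202.18; M_out = 202.18 + (+75) = 277.18.
T_out = 10⁶/277.18 = 3607.7 K → 3610 K; t = 36.1.
G = 99.47·ln 36.1 − 161.1 = 99.47·3.5863 − 161.1 = 195.629.
Rounded: 196.

196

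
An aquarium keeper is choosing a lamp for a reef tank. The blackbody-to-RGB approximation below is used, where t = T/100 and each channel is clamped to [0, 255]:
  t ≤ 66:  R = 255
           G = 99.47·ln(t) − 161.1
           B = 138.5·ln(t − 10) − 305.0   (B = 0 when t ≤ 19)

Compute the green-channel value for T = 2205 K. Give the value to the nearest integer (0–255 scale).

t = 2205/100 = 22.05; the t ≤ 66 branch applies.
G = 99.47·ln 22.05 − 161.1 = 99.47·3.0933 − 161.1 = 146.592.
Rounded: 147.

147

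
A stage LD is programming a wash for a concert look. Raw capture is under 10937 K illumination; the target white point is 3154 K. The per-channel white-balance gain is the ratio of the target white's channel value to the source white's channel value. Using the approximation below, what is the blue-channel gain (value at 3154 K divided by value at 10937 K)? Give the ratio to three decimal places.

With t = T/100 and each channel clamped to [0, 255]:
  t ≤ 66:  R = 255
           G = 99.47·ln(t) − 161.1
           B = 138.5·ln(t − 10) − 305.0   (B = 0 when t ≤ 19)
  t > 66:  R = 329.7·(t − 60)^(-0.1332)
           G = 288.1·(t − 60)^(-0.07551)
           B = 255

At 10937 K (t = 109.37):
  B = 255 by definition for t > 66.
At 3154 K (t = 31.54):
  B = 138.5·ln(31.54 − 10) − 305.0 = 138.5·ln 21.54 − 305.0 = 138.5·3.0699 − 305.0 = 120.183.
Gain = 120.183 / 255.000 = 0.4713 → 0.471.

0.471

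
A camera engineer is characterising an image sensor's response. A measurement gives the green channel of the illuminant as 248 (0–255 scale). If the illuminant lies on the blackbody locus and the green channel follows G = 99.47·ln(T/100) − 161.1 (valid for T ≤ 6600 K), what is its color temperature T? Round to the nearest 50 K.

6100 K

ln t = (248 + 161.1) / 99.47 = 4.1128.
t = e^4.1128 = 61.117.
T = 100·t = 6112 K → 6100 K to the nearest 50 K.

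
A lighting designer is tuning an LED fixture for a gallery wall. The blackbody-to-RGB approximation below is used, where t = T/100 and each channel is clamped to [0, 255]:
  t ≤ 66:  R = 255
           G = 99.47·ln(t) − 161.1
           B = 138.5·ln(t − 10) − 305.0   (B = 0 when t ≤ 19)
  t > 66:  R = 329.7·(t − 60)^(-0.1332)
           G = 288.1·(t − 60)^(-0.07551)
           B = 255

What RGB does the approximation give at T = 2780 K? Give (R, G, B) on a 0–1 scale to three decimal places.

t = 2780/100 = 27.8; the t ≤ 66 branch applies.
R = 255 by definition for t ≤ 66.
G = 99.47·ln 27.8 − 161.1 = 99.47·3.3250 − 161.1 = 169.641.
B = 138.5·ln(27.8 − 10) − 305.0 = 138.5·ln 17.8 − 305.0 = 138.5·2.8792 − 305.0 = 93.769.
Dividing each by 255: (1.0000, 0.6653, 0.3677) → (1.000, 0.665, 0.368).

(1.000, 0.665, 0.368)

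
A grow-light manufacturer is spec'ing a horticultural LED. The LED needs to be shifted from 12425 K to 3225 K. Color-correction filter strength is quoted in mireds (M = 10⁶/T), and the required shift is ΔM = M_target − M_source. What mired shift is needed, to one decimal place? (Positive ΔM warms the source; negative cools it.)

M_source = 10⁶/12425 = 80.483; M_target = 10⁶/3225 = 310.078.
ΔM = 310.078 − 80.483 = 229.595 → +229.6 mireds, a warming shift.

+229.6 mireds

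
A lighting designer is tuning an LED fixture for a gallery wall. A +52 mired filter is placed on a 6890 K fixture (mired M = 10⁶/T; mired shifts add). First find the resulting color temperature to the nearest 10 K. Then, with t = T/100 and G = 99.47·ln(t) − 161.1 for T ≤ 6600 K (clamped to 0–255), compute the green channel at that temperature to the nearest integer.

M_in = 10⁶/6890 = 145.14; M_out = 145.14 + (+52) = 197.14.
T_out = 10⁶/197.14 = 5072.6 K → 5070 K; t = 50.7.
G = 99.47·ln 50.7 − 161.1 = 99.47·3.9259 − 161.1 = 229.412.
Rounded: 229.

229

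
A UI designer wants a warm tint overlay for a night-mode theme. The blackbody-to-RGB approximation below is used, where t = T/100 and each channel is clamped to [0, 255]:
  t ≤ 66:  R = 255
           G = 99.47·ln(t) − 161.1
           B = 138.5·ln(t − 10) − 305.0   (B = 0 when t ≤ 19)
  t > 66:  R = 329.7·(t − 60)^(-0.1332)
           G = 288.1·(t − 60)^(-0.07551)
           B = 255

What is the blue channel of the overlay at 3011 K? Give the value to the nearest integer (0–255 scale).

t = 3011/100 = 30.11; the t ≤ 66 branch applies.
B = 138.5·ln(30.11 − 10) − 305.0 = 138.5·ln 20.11 − 305.0 = 138.5·3.0012 − 305.0 = 110.669.
Rounded: 111.

111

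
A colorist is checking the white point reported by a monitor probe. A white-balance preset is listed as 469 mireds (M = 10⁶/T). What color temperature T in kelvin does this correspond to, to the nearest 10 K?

2130 K

T = 10⁶ / 469 = 2132.20 K → 2130 K.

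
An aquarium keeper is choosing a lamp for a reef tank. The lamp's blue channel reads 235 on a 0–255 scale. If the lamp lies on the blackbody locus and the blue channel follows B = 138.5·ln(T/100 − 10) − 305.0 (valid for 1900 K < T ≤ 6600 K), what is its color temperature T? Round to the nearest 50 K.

5950 K

ln(t − 10) = (235 + 305.0) / 138.5 = 3.8989.
t − 10 = e^3.8989 = 49.349, so t = 59.349.
T = 100·t = 5935 K → 5950 K to the nearest 50 K.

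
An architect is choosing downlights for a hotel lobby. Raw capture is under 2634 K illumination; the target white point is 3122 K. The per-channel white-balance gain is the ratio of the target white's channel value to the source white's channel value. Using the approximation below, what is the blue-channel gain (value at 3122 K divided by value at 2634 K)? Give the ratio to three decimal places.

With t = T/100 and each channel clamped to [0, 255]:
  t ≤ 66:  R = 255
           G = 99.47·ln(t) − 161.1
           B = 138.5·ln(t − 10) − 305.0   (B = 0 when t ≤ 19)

At 2634 K (t = 26.34):
  B = 138.5·ln(26.34 − 10) − 305.0 = 138.5·ln 16.34 − 305.0 = 138.5·2.7936 − 305.0 = 81.916.
At 3122 K (t = 31.22):
  B = 138.5·ln(31.22 − 10) − 305.0 = 138.5·ln 21.22 − 305.0 = 138.5·3.0549 − 305.0 = 118.110.
Gain = 118.110 / 81.916 = 1.4418 → 1.442.

1.442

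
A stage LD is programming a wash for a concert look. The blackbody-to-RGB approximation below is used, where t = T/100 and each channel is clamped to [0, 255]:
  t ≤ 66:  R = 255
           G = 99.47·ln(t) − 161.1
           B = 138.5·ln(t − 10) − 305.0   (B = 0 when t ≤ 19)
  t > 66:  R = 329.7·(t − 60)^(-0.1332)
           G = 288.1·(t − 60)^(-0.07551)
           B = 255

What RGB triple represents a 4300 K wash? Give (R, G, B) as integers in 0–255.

t = 4300/100 = 43; the t ≤ 66 branch applies.
R = 255 by definition for t ≤ 66.
G = 99.47·ln 43 − 161.1 = 99.47·3.7612 − 161.1 = 213.027.
B = 138.5·ln(43 − 10) − 305.0 = 138.5·ln 33 − 305.0 = 138.5·3.4965 − 305.0 = 179.266.
Rounded: (255, 213, 179).

(255, 213, 179)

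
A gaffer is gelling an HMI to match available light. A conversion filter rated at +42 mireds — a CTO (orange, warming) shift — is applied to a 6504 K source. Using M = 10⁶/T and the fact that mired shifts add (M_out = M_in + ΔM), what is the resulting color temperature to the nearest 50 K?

M_in = 10⁶/6504 = 153.75 mireds.
M_out = 153.75 + (+42) = 195.75 mireds.
T_out = 10⁶/195.75 = 5108.5 K → 5100 K.

5100 K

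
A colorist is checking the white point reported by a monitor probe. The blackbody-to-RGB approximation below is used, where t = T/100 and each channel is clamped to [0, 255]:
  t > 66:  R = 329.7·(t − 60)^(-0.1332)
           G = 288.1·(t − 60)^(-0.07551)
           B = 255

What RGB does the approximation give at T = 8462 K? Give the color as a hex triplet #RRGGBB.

t = 8462/100 = 84.62; the t > 66 branch applies.
R = 329.7·(84.62 − 60)^(-0.1332) = 329.7·24.62^(-0.1332) = 329.7·0.65265 = 215.179.
G = 288.1·(84.62 − 60)^(-0.07551) = 288.1·24.62^(-0.07551) = 288.1·0.78513 = 226.197.
B = 255 by definition for t > 66.
Rounded: (215, 226, 255).
In hex: #D7E2FF.

#D7E2FF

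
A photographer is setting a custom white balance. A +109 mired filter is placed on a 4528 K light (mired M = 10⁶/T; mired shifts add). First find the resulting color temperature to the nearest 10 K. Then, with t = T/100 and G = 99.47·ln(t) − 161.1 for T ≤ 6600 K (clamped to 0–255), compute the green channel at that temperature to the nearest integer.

178

M_in = 10⁶/4528 = 220.85; M_out = 220.85 + (+109) = 329.85.
T_out = 10⁶/329.85 = 3031.7 K → 3030 K; t = 30.3.
G = 99.47·ln 30.3 − 161.1 = 99.47·3.4111 − 161.1 = 178.207.
Rounded: 178.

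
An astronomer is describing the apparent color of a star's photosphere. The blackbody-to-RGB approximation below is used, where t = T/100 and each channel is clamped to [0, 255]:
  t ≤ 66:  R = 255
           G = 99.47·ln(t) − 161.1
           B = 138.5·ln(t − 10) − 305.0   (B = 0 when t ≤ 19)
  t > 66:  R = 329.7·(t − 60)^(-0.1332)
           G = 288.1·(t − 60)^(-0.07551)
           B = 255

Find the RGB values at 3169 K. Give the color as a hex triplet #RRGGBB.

#FFB779

t = 3169/100 = 31.69; the t ≤ 66 branch applies.
R = 255 by definition for t ≤ 66.
G = 99.47·ln 31.69 − 161.1 = 99.47·3.4560 − 161.1 = 182.668.
B = 138.5·ln(31.69 − 10) − 305.0 = 138.5·ln 21.69 − 305.0 = 138.5·3.0769 − 305.0 = 121.144.
Rounded: (255, 183, 121).
In hex: #FFB779.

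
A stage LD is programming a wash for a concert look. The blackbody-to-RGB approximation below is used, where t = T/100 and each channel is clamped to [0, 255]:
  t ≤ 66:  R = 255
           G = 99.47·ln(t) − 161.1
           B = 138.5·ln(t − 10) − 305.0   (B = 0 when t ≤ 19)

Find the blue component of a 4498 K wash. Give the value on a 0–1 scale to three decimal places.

0.735

t = 4498/100 = 44.98; the t ≤ 66 branch applies.
B = 138.5·ln(44.98 − 10) − 305.0 = 138.5·ln 34.98 − 305.0 = 138.5·3.5548 − 305.0 = 187.337.
On a 0–1 scale: 187.337/255 = 0.7347 → 0.735.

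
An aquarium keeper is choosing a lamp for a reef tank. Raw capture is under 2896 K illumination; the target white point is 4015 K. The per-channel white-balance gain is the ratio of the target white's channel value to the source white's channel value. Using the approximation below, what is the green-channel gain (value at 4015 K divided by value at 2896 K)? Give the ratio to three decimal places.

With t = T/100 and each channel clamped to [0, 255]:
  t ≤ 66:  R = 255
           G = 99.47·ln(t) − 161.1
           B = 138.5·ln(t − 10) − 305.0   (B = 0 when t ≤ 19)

At 2896 K (t = 28.96):
  G = 99.47·ln 28.96 − 161.1 = 99.47·3.3659 − 161.1 = 173.708.
At 4015 K (t = 40.15):
  G = 99.47·ln 40.15 − 161.1 = 99.47·3.6926 − 161.1 = 206.205.
Gain = 206.205 / 173.708 = 1.1871 → 1.187.

1.187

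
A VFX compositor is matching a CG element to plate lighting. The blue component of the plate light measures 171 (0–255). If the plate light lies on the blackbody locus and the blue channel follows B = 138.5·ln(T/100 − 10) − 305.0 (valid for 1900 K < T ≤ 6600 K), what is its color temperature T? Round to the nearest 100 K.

ln(t − 10) = (171 + 305.0) / 138.5 = 3.4368.
t − 10 = e^3.4368 = 31.088, so t = 41.088.
T = 100·t = 4109 K → 4100 K to the nearest 100 K.

4100 K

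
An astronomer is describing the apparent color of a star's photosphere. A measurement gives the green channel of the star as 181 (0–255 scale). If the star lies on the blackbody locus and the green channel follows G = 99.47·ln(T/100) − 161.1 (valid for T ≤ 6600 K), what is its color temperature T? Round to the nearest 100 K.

3100 K

ln t = (181 + 161.1) / 99.47 = 3.4392.
t = e^3.4392 = 31.163.
T = 100·t = 3116 K → 3100 K to the nearest 100 K.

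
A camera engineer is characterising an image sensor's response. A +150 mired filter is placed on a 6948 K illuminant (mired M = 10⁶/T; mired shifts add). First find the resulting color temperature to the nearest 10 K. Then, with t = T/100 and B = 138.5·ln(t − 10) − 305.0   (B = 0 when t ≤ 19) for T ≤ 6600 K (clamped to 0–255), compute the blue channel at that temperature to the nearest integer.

135

M_in = 10⁶/6948 = 143.93; M_out = 143.93 + (+150) = 293.93.
T_out = 10⁶/293.93 = 3402.2 K → 3400 K; t = 34.
B = 138.5·ln(34 − 10) − 305.0 = 138.5·ln 24 − 305.0 = 138.5·3.1781 − 305.0 = 135.160.
Rounded: 135.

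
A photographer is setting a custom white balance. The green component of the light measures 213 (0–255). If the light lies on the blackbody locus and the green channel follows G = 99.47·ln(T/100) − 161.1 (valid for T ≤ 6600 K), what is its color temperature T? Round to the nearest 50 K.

ln t = (213 + 161.1) / 99.47 = 3.7609.
t = e^3.7609 = 42.989.
T = 100·t = 4299 K → 4300 K to the nearest 50 K.

4300 K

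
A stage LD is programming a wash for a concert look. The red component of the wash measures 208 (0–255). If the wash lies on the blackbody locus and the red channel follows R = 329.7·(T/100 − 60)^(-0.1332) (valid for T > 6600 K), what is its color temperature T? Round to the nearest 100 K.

9200 K

(t − 60)^(-0.1332) = 208/329.7 = 0.63088.
t − 60 = 0.63088^(1/-0.1332) = 0.63088^(-7.508) = 31.763, so t = 91.763.
T = 100·t = 9176 K → 9200 K to the nearest 100 K.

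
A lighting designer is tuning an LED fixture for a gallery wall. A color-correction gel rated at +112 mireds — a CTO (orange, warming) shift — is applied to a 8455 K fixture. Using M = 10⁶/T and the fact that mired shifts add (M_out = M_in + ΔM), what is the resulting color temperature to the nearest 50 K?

M_in = 10⁶/8455 = 118.27 mireds.
M_out = 118.27 + (+112) = 230.27 mireds.
T_out = 10⁶/230.27 = 4342.7 K → 4350 K.

4350 K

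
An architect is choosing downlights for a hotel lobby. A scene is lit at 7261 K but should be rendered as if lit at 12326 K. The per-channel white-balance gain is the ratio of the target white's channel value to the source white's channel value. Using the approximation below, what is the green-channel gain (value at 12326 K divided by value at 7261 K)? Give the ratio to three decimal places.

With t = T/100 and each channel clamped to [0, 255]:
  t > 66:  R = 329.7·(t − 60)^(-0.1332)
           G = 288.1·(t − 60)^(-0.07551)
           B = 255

At 7261 K (t = 72.61):
  G = 288.1·(72.61 − 60)^(-0.07551) = 288.1·12.61^(-0.07551) = 288.1·0.82582 = 237.919.
At 12326 K (t = 123.26):
  G = 288.1·(123.26 − 60)^(-0.07551) = 288.1·63.26^(-0.07551) = 288.1·0.73113 = 210.640.
Gain = 210.640 / 237.919 = 0.8853 → 0.885.

0.885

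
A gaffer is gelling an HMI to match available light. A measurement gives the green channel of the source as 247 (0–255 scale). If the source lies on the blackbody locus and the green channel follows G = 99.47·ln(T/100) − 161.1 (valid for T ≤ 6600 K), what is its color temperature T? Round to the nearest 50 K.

6050 K

ln t = (247 + 161.1) / 99.47 = 4.1027.
t = e^4.1027 = 60.506.
T = 100·t = 6051 K → 6050 K to the nearest 50 K.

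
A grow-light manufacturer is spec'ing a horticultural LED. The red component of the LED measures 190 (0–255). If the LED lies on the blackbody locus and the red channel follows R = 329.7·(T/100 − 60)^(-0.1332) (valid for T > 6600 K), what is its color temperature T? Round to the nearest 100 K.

12300 K

(t − 60)^(-0.1332) = 190/329.7 = 0.57628.
t − 60 = 0.57628^(1/-0.1332) = 0.57628^(-7.508) = 62.667, so t = 122.667.
T = 100·t = 12267 K → 12300 K to the nearest 100 K.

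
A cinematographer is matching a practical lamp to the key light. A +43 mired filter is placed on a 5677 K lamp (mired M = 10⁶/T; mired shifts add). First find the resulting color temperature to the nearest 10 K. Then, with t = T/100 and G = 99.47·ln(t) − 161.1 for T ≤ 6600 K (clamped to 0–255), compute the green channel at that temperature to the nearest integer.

219

M_in = 10⁶/5677 = 176.15; M_out = 176.15 + (+43) = 219.15.
T_out = 10⁶/219.15 = 4563.1 K → 4560 K; t = 45.6.
G = 99.47·ln 45.6 − 161.1 = 99.47·3.8199 − 161.1 = 218.866.
Rounded: 219.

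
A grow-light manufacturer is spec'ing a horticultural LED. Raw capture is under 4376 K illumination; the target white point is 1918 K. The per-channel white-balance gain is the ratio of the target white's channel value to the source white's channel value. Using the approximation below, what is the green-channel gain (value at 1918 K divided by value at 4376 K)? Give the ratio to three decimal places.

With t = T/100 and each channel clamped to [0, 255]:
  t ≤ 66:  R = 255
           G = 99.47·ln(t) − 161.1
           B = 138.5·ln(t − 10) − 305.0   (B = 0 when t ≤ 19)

0.618

At 4376 K (t = 43.76):
  G = 99.47·ln 43.76 − 161.1 = 99.47·3.7787 − 161.1 = 214.769.
At 1918 K (t = 19.18):
  G = 99.47·ln 19.18 − 161.1 = 99.47·2.9539 − 161.1 = 132.721.
Gain = 132.721 / 214.769 = 0.6180 → 0.618.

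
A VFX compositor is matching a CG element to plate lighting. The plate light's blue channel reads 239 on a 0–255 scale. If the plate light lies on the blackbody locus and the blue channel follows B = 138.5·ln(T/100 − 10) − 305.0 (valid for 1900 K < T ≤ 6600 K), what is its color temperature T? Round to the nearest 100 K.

6100 K

ln(t − 10) = (239 + 305.0) / 138.5 = 3.9278.
t − 10 = e^3.9278 = 50.795, so t = 60.795.
T = 100·t = 6079 K → 6100 K to the nearest 100 K.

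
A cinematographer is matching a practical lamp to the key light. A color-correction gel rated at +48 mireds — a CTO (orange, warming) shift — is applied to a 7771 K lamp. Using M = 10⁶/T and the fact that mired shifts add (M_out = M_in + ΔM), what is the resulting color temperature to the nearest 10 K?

5660 K

M_in = 10⁶/7771 = 128.68 mireds.
M_out = 128.68 + (+48) = 176.68 mireds.
T_out = 10⁶/176.68 = 5659.8 K → 5660 K.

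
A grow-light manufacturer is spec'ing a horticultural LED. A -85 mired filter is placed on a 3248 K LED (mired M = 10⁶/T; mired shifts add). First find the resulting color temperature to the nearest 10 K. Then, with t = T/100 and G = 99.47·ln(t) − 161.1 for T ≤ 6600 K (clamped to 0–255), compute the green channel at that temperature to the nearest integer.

M_in = 10⁶/3248 = 307.88; M_out = 307.88 + (-85) = 222.88.
T_out = 10⁶/222.88 = 4486.7 K → 4490 K; t = 44.9.
G = 99.47·ln 44.9 − 161.1 = 99.47·3.8044 − 161.1 = 217.327.
Rounded: 217.

217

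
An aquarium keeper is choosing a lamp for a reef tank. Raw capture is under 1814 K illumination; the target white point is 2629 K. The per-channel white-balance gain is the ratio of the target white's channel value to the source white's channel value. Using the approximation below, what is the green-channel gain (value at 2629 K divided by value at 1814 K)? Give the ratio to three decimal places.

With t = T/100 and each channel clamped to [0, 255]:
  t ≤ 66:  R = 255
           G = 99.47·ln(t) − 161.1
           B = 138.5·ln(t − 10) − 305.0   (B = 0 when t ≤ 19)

At 1814 K (t = 18.14):
  G = 99.47·ln 18.14 − 161.1 = 99.47·2.8981 − 161.1 = 127.176.
At 2629 K (t = 26.29):
  G = 99.47·ln 26.29 − 161.1 = 99.47·3.2692 − 161.1 = 164.086.
Gain = 164.086 / 127.176 = 1.2902 → 1.290.

1.290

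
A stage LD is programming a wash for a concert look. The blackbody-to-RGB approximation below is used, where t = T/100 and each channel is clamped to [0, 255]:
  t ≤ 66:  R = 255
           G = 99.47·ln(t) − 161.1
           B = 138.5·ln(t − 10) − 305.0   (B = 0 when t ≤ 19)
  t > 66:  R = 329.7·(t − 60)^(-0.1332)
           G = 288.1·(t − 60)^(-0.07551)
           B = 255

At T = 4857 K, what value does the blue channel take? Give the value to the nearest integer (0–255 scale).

201

t = 4857/100 = 48.57; the t ≤ 66 branch applies.
B = 138.5·ln(48.57 − 10) − 305.0 = 138.5·ln 38.57 − 305.0 = 138.5·3.6525 − 305.0 = 200.868.
Rounded: 201.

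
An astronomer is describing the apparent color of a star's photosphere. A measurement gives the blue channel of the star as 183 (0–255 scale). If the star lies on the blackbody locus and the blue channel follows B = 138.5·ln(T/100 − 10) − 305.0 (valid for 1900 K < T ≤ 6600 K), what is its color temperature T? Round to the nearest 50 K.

ln(t − 10) = (183 + 305.0) / 138.5 = 3.5235.
t − 10 = e^3.5235 = 33.902, so t = 43.902.
T = 100·t = 4390 K → 4400 K to the nearest 50 K.

4400 K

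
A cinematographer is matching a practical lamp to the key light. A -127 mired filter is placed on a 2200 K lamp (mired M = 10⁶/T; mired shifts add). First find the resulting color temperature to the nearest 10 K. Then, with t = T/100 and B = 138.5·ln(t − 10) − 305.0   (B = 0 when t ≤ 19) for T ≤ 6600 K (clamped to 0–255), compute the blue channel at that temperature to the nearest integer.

113

M_in = 10⁶/2200 = 454.55; M_out = 454.55 + (-127) = 327.55.
T_out = 10⁶/327.55 = 3053.0 K → 3050 K; t = 30.5.
B = 138.5·ln(30.5 − 10) − 305.0 = 138.5·ln 20.5 − 305.0 = 138.5·3.0204 − 305.0 = 113.329.
Rounded: 113.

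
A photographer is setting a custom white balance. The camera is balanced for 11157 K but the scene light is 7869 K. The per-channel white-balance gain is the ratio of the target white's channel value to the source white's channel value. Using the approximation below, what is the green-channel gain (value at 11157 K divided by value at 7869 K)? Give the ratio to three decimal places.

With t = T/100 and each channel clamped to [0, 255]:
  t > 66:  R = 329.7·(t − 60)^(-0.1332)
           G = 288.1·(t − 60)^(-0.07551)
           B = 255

At 7869 K (t = 78.69):
  G = 288.1·(78.69 − 60)^(-0.07551) = 288.1·18.69^(-0.07551) = 288.1·0.80164 = 230.953.
At 11157 K (t = 111.57):
  G = 288.1·(111.57 − 60)^(-0.07551) = 288.1·51.57^(-0.07551) = 288.1·0.74250 = 213.914.
Gain = 213.914 / 230.953 = 0.9262 → 0.926.

0.926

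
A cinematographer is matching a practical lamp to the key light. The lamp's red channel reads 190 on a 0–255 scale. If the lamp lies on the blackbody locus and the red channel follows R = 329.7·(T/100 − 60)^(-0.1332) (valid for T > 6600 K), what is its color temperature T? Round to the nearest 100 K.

12300 K

(t − 60)^(-0.1332) = 190/329.7 = 0.57628.
t − 60 = 0.57628^(1/-0.1332) = 0.57628^(-7.508) = 62.667, so t = 122.667.
T = 100·t = 12267 K → 12300 K to the nearest 100 K.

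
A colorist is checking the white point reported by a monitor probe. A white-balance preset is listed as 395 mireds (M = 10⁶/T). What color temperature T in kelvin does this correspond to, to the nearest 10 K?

2530 K

T = 10⁶ / 395 = 2531.65 K → 2530 K.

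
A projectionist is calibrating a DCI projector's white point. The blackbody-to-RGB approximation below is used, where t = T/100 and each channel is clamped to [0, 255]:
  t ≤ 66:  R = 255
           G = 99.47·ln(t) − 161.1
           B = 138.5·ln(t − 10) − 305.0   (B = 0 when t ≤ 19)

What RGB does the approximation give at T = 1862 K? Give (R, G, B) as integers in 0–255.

(255, 130, 0)

t = 1862/100 = 18.62; the t ≤ 66 branch applies.
R = 255 by definition for t ≤ 66.
G = 99.47·ln 18.62 − 161.1 = 99.47·2.9242 − 161.1 = 129.774.
t = 18.62 ≤ 19, so B = 0.
Rounded: (255, 130, 0).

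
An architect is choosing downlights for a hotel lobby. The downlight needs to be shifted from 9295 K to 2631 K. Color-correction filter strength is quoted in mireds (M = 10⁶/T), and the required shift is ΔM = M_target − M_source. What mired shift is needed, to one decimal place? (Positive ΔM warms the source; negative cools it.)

+272.5 mireds

M_source = 10⁶/9295 = 107.585; M_target = 10⁶/2631 = 380.084.
ΔM = 380.084 − 107.585 = 272.499 → +272.5 mireds, a warming shift.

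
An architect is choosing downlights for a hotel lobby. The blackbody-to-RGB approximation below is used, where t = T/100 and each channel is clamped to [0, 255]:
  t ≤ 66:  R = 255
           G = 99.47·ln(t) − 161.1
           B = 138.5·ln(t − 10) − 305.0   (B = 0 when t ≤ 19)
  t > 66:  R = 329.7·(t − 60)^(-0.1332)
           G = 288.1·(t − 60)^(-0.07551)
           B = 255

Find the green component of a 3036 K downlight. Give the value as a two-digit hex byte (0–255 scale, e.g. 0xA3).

t = 3036/100 = 30.36; the t ≤ 66 branch applies.
G = 99.47·ln 30.36 − 161.1 = 99.47·3.4131 − 161.1 = 178.404.
Rounded: 178; in hex, 0xB2.

0xB2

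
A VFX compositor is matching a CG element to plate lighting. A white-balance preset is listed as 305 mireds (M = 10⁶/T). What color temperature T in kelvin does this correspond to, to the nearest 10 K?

3280 K

T = 10⁶ / 305 = 3278.69 K → 3280 K.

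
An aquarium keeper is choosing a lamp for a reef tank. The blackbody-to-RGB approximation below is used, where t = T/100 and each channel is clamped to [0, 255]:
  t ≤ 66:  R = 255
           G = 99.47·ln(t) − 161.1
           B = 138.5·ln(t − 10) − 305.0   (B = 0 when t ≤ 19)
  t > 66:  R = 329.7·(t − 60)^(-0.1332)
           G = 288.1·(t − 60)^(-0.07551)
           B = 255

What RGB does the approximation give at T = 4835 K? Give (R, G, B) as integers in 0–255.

(255, 225, 200)

t = 4835/100 = 48.35; the t ≤ 66 branch applies.
R = 255 by definition for t ≤ 66.
G = 99.47·ln 48.35 − 161.1 = 99.47·3.8785 − 161.1 = 224.691.
B = 138.5·ln(48.35 − 10) − 305.0 = 138.5·ln 38.35 − 305.0 = 138.5·3.6468 − 305.0 = 200.076.
Rounded: (255, 225, 200).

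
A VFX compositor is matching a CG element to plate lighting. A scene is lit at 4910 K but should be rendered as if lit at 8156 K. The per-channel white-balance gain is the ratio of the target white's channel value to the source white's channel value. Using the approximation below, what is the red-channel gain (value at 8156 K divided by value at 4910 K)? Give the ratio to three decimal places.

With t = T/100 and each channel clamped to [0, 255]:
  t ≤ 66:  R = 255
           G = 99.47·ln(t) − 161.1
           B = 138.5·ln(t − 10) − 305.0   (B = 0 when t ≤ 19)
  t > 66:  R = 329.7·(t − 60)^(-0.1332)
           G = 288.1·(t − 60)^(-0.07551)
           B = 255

At 4910 K (t = 49.1):
  R = 255 by definition for t ≤ 66.
At 8156 K (t = 81.56):
  R = 329.7·(81.56 − 60)^(-0.1332) = 329.7·21.56^(-0.1332) = 329.7·0.66429 = 219.017.
Gain = 219.017 / 255.000 = 0.8589 → 0.859.

0.859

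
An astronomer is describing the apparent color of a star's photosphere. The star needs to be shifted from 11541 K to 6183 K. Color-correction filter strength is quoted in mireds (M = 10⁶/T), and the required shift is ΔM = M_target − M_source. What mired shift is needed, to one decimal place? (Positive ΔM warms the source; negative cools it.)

M_source = 10⁶/11541 = 86.648; M_target = 10⁶/6183 = 161.734.
ΔM = 161.734 − 86.648 = 75.086 → +75.1 mireds, a warming shift.

+75.1 mireds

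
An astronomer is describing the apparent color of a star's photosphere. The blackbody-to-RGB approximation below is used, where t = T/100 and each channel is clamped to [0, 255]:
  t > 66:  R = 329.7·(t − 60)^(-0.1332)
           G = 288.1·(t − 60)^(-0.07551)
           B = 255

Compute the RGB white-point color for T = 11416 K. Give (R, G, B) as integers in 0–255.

t = 11416/100 = 114.16; the t > 66 branch applies.
R = 329.7·(114.16 − 60)^(-0.1332) = 329.7·54.16^(-0.1332) = 329.7·0.58759 = 193.728.
G = 288.1·(114.16 − 60)^(-0.07551) = 288.1·54.16^(-0.07551) = 288.1·0.73976 = 213.124.
B = 255 by definition for t > 66.
Rounded: (194, 213, 255).

(194, 213, 255)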